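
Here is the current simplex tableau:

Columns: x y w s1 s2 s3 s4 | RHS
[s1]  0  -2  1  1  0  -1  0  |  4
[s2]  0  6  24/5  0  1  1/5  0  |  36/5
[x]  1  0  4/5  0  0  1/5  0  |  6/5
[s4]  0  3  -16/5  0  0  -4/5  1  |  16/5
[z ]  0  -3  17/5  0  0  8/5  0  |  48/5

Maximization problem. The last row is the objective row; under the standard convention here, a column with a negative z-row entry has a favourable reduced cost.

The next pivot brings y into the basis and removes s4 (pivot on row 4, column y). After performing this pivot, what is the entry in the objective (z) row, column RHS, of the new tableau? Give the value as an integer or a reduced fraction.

64/5

Pivot element is row 4, column y: 3.
Normalize row 4: new (row 4, RHS) = (16/5)/3 = 16/15.
z-row ← z-row − (-3)·(new row 4): 48/5 − (-3)·(16/15) = 64/5.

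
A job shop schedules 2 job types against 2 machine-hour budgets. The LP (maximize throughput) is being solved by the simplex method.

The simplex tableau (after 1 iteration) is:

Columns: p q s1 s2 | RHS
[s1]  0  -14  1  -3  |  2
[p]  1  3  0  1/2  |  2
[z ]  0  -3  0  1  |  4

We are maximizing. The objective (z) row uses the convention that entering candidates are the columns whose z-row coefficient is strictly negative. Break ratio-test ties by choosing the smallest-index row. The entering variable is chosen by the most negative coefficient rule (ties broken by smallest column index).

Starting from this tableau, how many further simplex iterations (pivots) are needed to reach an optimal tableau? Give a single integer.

1

pivot: q in, p out → z = 6
No improving column remains; optimal.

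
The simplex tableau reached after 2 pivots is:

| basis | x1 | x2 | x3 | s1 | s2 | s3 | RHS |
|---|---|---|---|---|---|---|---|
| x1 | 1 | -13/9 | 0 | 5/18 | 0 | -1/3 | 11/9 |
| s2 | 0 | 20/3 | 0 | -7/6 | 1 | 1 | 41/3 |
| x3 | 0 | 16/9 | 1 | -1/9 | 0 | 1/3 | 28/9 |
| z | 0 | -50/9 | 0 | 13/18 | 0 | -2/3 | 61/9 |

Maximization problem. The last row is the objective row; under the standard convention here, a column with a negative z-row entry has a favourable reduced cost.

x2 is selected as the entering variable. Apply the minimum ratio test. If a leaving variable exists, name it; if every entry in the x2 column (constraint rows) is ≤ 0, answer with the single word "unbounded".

x3

Ratios: row 1 (x1): entry -13/9 ≤ 0, skip; row 2 (s2): (41/3)/(20/3) = 41/20; row 3 (x3): (28/9)/(16/9) = 7/4.
Minimum ratio is in the x3 row, so x3 leaves.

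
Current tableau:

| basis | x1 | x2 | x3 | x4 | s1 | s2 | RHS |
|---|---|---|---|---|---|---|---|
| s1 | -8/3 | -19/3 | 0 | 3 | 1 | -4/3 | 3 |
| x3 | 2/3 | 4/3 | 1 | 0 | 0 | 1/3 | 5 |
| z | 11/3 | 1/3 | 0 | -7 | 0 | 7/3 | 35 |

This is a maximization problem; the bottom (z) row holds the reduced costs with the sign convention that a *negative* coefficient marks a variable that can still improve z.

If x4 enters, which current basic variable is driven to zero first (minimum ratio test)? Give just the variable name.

Ratios: row 1 (s1): 3/3 = 1; row 2 (x3): entry 0 ≤ 0, skip.
Minimum ratio 1 is in the s1 row, so s1 leaves.

s1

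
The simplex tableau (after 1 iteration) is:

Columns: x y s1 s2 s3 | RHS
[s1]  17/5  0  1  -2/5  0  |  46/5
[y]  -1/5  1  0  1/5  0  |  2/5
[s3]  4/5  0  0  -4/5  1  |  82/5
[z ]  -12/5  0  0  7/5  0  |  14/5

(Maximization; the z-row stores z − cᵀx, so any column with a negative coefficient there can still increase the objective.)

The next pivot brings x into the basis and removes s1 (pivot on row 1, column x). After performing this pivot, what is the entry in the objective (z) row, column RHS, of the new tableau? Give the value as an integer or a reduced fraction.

Pivot element is row 1, column x: 17/5.
Normalize row 1: new (row 1, RHS) = (46/5)/(17/5) = 46/17.
z-row ← z-row − (-12/5)·(new row 1): 14/5 − (-12/5)·(46/17) = 158/17.

158/17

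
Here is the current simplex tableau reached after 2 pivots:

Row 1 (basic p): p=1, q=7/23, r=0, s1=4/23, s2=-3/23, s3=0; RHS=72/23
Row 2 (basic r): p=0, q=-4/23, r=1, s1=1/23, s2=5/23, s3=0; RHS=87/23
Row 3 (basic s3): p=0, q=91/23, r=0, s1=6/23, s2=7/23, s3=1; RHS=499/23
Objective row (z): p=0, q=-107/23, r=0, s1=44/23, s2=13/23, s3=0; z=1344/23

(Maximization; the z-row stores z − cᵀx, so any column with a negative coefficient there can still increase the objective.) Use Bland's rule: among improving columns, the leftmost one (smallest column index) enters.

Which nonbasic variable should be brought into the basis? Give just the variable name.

Objective-row coefficients: p: 0, q: -107/23, r: 0, s1: 44/23, s2: 13/23, s3: 0.
Improving columns: q. Bland's rule picks the smallest column index → q.

q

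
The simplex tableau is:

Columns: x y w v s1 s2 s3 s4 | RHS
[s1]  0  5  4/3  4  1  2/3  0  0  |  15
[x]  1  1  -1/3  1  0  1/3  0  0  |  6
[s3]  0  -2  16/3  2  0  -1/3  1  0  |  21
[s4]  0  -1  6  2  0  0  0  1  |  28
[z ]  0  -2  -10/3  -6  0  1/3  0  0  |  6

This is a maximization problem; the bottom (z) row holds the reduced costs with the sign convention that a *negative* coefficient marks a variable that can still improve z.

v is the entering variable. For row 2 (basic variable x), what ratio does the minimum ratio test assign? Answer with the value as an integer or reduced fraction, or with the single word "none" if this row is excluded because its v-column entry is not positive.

Ratio = RHS / (v entry) = 6 / 1 = 6.

6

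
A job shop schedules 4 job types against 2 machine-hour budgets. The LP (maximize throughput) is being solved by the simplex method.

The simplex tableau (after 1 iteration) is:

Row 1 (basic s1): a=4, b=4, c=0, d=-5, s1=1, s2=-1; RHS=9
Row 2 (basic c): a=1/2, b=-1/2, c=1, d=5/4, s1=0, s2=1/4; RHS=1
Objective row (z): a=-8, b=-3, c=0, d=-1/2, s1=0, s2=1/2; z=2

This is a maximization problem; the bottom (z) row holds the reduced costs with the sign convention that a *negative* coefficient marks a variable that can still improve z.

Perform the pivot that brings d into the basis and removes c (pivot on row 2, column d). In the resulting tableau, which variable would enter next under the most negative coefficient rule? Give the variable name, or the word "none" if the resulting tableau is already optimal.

Pivot element 5/4. New z-row = old z-row − (-1/2)·(row 2/(5/4)).
Updated z-row coefficients: a: -39/5, b: -16/5, c: 2/5, d: 0, s1: 0, s2: 3/5.
The most negative is -39/5 in column a, so a would enter next.

a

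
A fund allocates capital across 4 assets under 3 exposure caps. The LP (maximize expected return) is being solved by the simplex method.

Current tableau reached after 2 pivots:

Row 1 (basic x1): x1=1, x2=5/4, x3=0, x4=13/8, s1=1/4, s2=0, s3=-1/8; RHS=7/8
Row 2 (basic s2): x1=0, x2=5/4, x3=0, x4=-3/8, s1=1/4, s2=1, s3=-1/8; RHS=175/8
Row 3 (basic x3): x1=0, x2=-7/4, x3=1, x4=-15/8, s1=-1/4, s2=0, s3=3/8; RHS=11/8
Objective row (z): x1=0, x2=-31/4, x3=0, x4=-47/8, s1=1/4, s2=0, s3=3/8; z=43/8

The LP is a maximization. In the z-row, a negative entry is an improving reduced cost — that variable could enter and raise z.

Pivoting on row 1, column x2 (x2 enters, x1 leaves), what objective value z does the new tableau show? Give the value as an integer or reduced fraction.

Minimum ratio for x2: (7/8)/(5/4) = 7/10.
z changes by −(z-row coeff of x2)·ratio = −(-31/4)·(7/10) = 217/40.
New z = 43/8 + (217/40) = 54/5.

54/5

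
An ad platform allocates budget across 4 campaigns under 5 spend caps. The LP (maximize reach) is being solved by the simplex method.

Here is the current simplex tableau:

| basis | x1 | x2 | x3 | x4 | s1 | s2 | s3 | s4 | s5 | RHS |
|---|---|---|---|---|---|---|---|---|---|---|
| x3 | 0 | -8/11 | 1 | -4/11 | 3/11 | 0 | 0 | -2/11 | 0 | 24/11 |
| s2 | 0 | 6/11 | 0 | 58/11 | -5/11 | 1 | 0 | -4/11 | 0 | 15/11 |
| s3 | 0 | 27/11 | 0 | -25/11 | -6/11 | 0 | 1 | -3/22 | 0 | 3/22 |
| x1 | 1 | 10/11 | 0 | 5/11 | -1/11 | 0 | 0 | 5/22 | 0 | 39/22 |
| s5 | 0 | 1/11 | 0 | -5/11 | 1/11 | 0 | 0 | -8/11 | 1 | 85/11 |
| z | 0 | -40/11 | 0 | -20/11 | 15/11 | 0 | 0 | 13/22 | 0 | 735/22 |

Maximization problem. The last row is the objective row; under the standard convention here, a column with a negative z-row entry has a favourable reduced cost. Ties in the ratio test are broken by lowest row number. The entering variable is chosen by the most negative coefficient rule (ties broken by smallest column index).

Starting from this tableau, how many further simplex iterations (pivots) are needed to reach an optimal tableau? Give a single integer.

pivot: x2 in, s3 out → z = 605/18
pivot: x4 in, s2 out → z = 905/26
No improving column remains; optimal.

2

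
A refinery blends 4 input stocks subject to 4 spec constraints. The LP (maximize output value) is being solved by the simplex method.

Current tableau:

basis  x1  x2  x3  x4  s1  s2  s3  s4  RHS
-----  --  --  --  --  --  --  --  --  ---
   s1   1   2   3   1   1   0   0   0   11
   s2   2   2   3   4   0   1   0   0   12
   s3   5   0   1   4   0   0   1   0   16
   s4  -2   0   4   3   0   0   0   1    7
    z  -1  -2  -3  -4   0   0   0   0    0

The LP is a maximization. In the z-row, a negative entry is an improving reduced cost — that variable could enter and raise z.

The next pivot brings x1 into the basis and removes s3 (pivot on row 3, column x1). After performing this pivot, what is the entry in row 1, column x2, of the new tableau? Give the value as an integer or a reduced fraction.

2

Pivot element is row 3, column x1: 5.
Normalize row 3: new (row 3, x2) = 0/5 = 0.
row 1 ← row 1 − 1·(new row 3): 2 − 1·0 = 2.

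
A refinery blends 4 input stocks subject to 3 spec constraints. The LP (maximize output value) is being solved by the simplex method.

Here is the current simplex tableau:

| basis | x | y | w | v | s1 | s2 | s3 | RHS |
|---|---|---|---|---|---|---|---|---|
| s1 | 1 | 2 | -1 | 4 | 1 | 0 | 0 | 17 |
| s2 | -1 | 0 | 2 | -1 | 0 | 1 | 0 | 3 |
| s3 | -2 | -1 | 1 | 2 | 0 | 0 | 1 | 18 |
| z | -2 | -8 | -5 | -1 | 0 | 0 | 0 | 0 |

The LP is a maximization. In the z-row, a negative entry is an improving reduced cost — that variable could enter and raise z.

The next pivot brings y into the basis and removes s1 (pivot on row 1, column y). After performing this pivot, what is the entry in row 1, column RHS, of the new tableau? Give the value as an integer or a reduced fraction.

17/2

Pivot element is row 1, column y: 2.
Normalize row 1: new (row 1, RHS) = 17/2 = 17/2.
Row 1 is the pivot row, so the entry is 17/2.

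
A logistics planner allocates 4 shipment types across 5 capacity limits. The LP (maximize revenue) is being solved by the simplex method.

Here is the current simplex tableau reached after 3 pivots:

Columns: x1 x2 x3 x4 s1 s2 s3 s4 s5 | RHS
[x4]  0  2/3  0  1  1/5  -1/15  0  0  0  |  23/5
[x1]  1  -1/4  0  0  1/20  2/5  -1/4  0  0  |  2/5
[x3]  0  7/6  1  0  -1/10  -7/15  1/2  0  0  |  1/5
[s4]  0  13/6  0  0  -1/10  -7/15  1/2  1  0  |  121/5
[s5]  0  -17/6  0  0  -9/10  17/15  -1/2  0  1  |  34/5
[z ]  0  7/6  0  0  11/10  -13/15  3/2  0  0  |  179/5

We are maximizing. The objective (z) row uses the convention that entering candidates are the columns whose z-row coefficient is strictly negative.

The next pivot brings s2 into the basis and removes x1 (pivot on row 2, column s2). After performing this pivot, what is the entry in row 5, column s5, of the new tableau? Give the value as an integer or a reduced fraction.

Pivot element is row 2, column s2: 2/5.
Normalize row 2: new (row 2, s5) = 0/(2/5) = 0.
row 5 ← row 5 − (17/15)·(new row 2): 1 − (17/15)·0 = 1.

1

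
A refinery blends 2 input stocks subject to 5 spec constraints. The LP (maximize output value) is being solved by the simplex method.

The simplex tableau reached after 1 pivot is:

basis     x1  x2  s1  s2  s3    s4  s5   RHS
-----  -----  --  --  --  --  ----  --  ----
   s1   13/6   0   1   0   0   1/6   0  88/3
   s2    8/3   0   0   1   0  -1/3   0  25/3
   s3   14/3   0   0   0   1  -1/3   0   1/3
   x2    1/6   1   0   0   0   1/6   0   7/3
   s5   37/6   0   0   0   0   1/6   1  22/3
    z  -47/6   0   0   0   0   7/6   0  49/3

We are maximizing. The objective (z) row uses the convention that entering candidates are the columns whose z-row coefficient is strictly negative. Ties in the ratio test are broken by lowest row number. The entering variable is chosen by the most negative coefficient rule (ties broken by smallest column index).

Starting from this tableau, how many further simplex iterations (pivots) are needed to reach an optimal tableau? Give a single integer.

1

pivot: x1 in, s3 out → z = 473/28
No improving column remains; optimal.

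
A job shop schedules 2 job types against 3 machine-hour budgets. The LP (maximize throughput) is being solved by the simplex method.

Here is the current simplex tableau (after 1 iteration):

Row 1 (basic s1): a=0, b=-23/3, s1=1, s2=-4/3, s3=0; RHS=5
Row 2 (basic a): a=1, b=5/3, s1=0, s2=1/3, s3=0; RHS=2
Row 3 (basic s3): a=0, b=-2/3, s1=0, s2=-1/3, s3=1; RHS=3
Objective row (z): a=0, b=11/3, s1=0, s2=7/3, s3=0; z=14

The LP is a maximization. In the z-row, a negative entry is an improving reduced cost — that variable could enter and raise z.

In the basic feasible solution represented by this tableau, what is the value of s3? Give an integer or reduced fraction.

s3 is basic (row 3); its value is the RHS of that row: 3.

3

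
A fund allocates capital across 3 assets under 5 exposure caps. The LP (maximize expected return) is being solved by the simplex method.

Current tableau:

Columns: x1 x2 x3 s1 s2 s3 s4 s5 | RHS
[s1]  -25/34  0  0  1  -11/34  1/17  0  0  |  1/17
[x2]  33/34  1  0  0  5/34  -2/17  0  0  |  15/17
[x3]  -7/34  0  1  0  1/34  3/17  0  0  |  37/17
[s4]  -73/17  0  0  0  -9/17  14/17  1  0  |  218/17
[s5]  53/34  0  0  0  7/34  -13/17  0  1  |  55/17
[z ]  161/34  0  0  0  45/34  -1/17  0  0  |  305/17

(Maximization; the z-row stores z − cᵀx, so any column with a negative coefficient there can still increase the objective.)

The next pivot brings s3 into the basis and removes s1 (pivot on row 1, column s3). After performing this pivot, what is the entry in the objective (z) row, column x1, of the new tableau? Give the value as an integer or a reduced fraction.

Pivot element is row 1, column s3: 1/17.
Normalize row 1: new (row 1, x1) = (-25/34)/(1/17) = -25/2.
z-row ← z-row − (-1/17)·(new row 1): 161/34 − (-1/17)·(-25/2) = 4.

4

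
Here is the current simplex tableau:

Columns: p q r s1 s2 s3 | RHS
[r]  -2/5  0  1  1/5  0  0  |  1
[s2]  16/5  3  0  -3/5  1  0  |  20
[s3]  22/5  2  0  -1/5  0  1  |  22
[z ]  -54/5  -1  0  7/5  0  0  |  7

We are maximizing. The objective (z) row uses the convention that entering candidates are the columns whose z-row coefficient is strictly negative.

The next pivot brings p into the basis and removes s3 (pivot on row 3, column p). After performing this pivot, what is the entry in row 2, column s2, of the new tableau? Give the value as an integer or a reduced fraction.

1

Pivot element is row 3, column p: 22/5.
Normalize row 3: new (row 3, s2) = 0/(22/5) = 0.
row 2 ← row 2 − (16/5)·(new row 3): 1 − (16/5)·0 = 1.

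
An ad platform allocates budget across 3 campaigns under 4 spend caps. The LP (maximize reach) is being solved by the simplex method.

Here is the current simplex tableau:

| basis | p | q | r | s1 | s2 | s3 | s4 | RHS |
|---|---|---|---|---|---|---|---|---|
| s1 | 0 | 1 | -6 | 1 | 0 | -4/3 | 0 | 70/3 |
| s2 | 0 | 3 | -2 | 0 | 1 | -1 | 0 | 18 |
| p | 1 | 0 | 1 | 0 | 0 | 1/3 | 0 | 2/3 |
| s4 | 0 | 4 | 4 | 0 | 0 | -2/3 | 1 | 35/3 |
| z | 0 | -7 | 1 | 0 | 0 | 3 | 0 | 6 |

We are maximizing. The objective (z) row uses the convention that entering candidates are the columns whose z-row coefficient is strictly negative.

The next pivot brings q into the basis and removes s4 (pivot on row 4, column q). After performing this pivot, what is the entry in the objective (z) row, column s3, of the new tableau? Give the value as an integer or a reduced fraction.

Pivot element is row 4, column q: 4.
Normalize row 4: new (row 4, s3) = (-2/3)/4 = -1/6.
z-row ← z-row − (-7)·(new row 4): 3 − (-7)·(-1/6) = 11/6.

11/6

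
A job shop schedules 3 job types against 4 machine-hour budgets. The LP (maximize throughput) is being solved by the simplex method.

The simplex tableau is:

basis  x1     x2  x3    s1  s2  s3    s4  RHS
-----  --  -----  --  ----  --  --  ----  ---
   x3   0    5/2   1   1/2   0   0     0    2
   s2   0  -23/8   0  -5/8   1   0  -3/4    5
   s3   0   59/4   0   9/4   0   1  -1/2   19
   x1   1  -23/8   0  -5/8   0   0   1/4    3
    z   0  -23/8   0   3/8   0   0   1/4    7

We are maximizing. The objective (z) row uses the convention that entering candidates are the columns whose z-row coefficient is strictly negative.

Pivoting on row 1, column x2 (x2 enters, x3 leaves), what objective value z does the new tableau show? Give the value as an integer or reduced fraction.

93/10

Minimum ratio for x2: 2/(5/2) = 4/5.
z changes by −(z-row coeff of x2)·ratio = −(-23/8)·(4/5) = 23/10.
New z = 7 + (23/10) = 93/10.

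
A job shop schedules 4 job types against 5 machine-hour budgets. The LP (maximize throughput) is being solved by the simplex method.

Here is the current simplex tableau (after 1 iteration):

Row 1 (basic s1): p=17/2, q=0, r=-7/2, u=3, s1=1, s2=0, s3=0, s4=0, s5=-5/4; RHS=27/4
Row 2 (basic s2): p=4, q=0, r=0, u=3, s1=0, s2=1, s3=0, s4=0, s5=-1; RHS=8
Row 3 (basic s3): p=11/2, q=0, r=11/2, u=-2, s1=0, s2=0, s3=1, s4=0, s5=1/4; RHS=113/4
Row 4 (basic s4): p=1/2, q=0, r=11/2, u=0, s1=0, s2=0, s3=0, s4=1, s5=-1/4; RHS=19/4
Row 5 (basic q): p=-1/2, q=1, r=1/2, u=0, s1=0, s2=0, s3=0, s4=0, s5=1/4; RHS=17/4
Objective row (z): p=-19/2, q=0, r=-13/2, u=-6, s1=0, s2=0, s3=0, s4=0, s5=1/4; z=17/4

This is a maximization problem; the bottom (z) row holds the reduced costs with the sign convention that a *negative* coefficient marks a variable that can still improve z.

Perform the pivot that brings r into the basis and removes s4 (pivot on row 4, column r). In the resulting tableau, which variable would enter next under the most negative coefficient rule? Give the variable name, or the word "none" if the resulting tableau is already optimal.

Pivot element 11/2. New z-row = old z-row − (-13/2)·(row 4/(11/2)).
Updated z-row coefficients: p: -98/11, q: 0, r: 0, u: -6, s1: 0, s2: 0, s3: 0, s4: 13/11, s5: -1/22.
The most negative is -98/11 in column p, so p would enter next.

p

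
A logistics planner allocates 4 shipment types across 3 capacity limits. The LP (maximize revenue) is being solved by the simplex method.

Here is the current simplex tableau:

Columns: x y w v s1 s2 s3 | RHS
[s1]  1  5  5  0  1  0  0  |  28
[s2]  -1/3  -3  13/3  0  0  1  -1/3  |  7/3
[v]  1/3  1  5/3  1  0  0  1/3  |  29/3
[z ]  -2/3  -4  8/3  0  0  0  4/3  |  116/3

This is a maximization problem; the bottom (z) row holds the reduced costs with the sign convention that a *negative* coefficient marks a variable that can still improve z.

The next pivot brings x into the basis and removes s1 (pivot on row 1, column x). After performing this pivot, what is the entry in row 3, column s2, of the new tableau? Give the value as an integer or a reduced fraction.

Pivot element is row 1, column x: 1.
Normalize row 1: new (row 1, s2) = 0/1 = 0.
row 3 ← row 3 − (1/3)·(new row 1): 0 − (1/3)·0 = 0.

0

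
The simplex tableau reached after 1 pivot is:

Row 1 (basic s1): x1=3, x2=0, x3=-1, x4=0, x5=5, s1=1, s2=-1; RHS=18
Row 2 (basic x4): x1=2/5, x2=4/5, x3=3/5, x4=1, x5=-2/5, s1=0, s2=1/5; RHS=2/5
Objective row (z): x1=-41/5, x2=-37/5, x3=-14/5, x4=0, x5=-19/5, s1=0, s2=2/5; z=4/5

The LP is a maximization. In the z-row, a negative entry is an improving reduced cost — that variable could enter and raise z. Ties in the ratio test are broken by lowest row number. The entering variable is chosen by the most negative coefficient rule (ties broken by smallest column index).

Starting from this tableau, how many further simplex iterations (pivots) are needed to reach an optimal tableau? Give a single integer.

pivot: x1 in, x4 out → z = 9
pivot: x5 in, s1 out → z = 63/2
No improving column remains; optimal.

2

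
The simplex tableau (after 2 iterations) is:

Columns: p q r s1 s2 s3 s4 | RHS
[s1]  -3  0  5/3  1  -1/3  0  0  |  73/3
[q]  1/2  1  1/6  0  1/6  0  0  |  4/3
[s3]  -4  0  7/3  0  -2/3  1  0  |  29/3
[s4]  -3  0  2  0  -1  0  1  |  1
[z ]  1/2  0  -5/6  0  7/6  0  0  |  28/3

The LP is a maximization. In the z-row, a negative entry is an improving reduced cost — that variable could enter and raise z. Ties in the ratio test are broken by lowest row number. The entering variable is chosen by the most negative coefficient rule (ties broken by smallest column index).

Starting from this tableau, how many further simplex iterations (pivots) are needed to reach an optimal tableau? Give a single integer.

2

pivot: r in, s4 out → z = 39/4
pivot: p in, q out → z = 11
No improving column remains; optimal.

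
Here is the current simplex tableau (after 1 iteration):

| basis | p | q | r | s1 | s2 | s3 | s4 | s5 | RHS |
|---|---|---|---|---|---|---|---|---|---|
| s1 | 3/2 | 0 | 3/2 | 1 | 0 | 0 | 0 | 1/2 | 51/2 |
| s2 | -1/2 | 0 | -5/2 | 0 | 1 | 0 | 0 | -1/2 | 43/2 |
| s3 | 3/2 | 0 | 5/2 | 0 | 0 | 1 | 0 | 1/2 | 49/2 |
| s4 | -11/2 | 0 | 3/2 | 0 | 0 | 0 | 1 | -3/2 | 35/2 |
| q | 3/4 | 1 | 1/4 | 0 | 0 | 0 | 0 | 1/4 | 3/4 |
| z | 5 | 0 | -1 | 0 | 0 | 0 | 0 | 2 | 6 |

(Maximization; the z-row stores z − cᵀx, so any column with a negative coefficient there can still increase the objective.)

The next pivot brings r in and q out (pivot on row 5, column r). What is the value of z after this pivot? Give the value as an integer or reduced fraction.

9

Minimum ratio for r: (3/4)/(1/4) = 3.
z changes by −(z-row coeff of r)·ratio = −(-1)·3 = 3.
New z = 6 + 3 = 9.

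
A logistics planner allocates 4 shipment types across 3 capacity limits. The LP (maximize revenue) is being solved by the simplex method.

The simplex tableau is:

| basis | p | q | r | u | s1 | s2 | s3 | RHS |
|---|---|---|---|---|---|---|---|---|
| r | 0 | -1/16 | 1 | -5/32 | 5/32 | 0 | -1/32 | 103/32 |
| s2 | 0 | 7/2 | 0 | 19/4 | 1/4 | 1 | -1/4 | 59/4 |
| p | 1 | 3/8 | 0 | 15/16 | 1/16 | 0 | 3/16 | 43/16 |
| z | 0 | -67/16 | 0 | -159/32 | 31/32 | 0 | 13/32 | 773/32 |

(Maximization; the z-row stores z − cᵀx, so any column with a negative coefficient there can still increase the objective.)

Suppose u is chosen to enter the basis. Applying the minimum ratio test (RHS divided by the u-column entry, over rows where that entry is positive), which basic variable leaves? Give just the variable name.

p

Ratios: row 1 (r): entry -5/32 ≤ 0, skip; row 2 (s2): (59/4)/(19/4) = 59/19; row 3 (p): (43/16)/(15/16) = 43/15.
Minimum ratio 43/15 is in the p row, so p leaves.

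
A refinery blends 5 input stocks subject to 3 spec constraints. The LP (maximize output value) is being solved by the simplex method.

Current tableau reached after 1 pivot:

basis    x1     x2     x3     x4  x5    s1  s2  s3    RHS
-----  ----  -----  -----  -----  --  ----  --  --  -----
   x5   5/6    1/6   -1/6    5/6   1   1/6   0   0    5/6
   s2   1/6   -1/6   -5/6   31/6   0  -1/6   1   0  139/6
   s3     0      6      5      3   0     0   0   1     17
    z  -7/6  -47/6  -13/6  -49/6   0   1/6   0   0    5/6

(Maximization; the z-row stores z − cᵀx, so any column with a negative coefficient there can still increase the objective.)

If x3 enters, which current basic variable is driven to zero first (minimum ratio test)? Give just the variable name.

s3

Ratios: row 1 (x5): entry -1/6 ≤ 0, skip; row 2 (s2): entry -5/6 ≤ 0, skip; row 3 (s3): 17/5 = 17/5.
Minimum ratio 17/5 is in the s3 row, so s3 leaves.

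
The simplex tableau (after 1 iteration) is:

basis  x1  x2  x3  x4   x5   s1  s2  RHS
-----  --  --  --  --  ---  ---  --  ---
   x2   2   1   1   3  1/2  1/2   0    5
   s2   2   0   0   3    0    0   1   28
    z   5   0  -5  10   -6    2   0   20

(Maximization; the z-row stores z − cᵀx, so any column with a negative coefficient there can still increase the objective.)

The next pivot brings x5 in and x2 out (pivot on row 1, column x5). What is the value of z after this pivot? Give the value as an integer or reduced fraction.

80

Minimum ratio for x5: 5/(1/2) = 10.
z changes by −(z-row coeff of x5)·ratio = −(-6)·10 = 60.
New z = 20 + 60 = 80.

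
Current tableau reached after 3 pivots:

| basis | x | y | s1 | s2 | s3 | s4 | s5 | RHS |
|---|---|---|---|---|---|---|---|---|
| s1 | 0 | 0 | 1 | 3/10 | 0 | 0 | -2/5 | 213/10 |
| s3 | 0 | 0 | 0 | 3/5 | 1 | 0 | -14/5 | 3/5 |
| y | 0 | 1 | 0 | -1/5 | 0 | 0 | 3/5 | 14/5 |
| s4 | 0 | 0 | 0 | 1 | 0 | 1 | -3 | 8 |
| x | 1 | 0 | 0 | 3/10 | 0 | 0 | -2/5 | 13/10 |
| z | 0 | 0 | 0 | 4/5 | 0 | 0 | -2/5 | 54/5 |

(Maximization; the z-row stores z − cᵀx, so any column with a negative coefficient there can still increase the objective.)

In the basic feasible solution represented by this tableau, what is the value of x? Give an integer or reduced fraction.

x is basic (row 5); its value is the RHS of that row: 13/10.

13/10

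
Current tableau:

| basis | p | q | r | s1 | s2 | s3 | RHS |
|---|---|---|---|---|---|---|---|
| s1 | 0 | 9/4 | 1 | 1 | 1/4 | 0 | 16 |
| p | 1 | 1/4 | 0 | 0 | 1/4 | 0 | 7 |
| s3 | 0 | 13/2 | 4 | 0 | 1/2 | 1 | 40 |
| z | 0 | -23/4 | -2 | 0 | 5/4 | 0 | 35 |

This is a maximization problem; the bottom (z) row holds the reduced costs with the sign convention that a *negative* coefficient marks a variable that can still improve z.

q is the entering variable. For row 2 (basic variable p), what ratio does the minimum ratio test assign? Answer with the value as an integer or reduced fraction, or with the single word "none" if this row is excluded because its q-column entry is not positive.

28

Ratio = RHS / (q entry) = 7 / (1/4) = 28.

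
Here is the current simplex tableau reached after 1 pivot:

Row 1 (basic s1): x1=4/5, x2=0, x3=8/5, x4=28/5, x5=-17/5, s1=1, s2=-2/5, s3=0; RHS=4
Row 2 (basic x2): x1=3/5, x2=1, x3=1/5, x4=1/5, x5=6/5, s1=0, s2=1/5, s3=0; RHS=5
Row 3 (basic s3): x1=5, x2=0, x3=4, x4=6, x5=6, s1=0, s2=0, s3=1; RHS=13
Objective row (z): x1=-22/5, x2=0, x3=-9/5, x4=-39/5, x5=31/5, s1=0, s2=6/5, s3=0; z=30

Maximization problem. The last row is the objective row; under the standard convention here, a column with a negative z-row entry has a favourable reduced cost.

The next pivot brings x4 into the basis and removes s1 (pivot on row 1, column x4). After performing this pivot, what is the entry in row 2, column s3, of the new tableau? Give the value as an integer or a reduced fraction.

Pivot element is row 1, column x4: 28/5.
Normalize row 1: new (row 1, s3) = 0/(28/5) = 0.
row 2 ← row 2 − (1/5)·(new row 1): 0 − (1/5)·0 = 0.

0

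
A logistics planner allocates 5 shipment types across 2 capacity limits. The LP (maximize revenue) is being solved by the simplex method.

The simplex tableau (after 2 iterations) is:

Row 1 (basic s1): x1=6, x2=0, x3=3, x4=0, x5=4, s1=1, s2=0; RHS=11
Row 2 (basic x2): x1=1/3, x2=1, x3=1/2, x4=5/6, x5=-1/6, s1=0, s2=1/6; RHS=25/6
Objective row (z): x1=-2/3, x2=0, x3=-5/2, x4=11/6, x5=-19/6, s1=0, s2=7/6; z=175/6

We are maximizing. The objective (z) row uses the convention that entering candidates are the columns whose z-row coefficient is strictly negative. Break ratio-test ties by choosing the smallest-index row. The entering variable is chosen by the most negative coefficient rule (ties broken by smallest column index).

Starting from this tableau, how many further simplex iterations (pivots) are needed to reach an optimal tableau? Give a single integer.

pivot: x5 in, s1 out → z = 303/8
pivot: x3 in, x5 out → z = 115/3
No improving column remains; optimal.

2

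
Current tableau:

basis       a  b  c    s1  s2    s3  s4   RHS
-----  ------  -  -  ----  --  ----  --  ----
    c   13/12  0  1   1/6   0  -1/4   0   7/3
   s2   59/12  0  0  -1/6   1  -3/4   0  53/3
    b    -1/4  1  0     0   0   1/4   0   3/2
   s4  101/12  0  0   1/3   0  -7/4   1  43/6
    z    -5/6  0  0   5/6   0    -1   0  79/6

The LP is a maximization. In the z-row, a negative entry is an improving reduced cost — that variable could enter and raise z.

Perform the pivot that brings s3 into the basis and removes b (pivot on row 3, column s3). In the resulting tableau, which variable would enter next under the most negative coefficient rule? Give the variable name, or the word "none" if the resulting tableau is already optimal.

a

Pivot element 1/4. New z-row = old z-row − (-1)·(row 3/(1/4)).
Updated z-row coefficients: a: -11/6, b: 4, c: 0, s1: 5/6, s2: 0, s3: 0, s4: 0.
The most negative is -11/6 in column a, so a would enter next.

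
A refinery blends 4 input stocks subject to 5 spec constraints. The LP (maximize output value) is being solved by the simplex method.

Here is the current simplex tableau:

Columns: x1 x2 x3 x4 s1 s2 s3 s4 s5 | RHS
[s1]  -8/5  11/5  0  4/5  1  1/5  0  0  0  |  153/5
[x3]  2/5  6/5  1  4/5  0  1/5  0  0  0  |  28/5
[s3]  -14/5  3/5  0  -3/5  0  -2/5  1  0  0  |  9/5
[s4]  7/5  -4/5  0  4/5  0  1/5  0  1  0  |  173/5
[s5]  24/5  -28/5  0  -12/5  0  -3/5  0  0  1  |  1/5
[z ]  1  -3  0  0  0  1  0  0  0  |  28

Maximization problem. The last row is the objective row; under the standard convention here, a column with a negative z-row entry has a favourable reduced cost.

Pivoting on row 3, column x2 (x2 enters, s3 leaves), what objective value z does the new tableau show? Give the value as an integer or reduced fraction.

37

Minimum ratio for x2: (9/5)/(3/5) = 3.
z changes by −(z-row coeff of x2)·ratio = −(-3)·3 = 9.
New z = 28 + 9 = 37.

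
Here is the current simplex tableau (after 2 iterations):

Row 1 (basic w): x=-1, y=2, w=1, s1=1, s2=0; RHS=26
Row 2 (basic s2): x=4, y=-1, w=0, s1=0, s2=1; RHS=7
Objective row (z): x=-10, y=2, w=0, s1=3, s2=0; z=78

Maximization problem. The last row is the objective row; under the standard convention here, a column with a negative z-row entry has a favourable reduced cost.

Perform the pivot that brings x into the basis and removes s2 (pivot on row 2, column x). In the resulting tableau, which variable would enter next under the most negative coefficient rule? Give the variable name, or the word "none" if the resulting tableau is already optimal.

Pivot element 4. New z-row = old z-row − (-10)·(row 2/4).
Updated z-row coefficients: x: 0, y: -1/2, w: 0, s1: 3, s2: 5/2.
The most negative is -1/2 in column y, so y would enter next.

y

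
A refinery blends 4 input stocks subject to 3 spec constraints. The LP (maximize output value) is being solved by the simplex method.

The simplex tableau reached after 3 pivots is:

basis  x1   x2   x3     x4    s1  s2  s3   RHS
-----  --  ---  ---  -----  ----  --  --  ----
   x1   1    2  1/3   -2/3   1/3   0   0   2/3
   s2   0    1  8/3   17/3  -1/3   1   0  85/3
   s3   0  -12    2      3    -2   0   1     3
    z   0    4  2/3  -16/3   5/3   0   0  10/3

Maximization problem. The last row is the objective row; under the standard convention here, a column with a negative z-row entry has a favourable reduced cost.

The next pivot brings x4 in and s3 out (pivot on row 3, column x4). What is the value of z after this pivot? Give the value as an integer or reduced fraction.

Minimum ratio for x4: 3/3 = 1.
z changes by −(z-row coeff of x4)·ratio = −(-16/3)·1 = 16/3.
New z = 10/3 + (16/3) = 26/3.

26/3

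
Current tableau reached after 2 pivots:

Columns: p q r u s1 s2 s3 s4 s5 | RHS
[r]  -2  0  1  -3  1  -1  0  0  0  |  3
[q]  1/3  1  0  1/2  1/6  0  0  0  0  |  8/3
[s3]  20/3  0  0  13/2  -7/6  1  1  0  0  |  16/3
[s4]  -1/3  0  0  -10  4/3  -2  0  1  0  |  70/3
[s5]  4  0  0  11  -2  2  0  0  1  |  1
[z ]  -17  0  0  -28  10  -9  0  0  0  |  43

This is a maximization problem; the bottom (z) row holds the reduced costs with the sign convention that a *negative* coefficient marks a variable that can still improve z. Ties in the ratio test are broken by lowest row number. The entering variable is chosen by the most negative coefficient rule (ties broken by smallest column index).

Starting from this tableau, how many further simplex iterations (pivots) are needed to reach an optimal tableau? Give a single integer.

3

pivot: u in, s5 out → z = 501/11
pivot: p in, u out → z = 189/4
pivot: s2 in, p out → z = 95/2
No improving column remains; optimal.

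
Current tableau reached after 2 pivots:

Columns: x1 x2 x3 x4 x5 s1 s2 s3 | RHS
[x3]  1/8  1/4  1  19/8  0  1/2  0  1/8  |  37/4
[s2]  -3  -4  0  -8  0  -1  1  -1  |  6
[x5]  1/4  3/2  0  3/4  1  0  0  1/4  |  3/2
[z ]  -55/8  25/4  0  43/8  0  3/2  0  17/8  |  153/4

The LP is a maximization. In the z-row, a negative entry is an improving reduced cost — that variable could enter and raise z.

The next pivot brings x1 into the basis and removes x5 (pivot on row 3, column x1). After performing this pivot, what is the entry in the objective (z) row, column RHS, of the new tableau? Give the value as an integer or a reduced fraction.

Pivot element is row 3, column x1: 1/4.
Normalize row 3: new (row 3, RHS) = (3/2)/(1/4) = 6.
z-row ← z-row − (-55/8)·(new row 3): 153/4 − (-55/8)·6 = 159/2.

159/2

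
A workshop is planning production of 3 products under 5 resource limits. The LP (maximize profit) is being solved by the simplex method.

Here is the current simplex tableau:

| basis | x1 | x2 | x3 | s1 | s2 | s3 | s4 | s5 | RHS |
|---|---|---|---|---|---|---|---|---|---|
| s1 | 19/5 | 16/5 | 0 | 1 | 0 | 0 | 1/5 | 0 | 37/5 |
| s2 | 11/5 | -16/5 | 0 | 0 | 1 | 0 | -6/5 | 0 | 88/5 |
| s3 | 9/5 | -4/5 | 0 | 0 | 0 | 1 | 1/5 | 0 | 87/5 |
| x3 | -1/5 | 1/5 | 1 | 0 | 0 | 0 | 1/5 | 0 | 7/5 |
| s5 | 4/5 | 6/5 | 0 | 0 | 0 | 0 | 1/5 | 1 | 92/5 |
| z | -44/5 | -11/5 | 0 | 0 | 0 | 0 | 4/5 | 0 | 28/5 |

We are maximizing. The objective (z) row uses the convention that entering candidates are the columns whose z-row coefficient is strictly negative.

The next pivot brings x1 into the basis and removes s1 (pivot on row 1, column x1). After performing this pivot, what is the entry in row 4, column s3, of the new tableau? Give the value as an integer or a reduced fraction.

0

Pivot element is row 1, column x1: 19/5.
Normalize row 1: new (row 1, s3) = 0/(19/5) = 0.
row 4 ← row 4 − (-1/5)·(new row 1): 0 − (-1/5)·0 = 0.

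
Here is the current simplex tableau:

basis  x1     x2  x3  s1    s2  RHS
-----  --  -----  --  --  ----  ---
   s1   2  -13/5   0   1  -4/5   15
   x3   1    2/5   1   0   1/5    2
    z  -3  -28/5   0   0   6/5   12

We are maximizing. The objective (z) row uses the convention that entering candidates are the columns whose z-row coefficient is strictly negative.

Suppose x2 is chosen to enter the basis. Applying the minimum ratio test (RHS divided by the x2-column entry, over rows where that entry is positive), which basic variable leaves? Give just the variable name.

Ratios: row 1 (s1): entry -13/5 ≤ 0, skip; row 2 (x3): 2/(2/5) = 5.
Minimum ratio 5 is in the x3 row, so x3 leaves.

x3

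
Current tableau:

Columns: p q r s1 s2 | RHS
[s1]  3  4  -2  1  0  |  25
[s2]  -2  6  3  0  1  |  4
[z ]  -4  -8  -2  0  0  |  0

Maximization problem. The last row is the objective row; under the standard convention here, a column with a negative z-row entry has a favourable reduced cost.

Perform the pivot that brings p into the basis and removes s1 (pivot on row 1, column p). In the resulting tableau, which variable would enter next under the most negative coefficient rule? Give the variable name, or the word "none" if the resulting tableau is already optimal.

Pivot element 3. New z-row = old z-row − (-4)·(row 1/3).
Updated z-row coefficients: p: 0, q: -8/3, r: -14/3, s1: 4/3, s2: 0.
The most negative is -14/3 in column r, so r would enter next.

r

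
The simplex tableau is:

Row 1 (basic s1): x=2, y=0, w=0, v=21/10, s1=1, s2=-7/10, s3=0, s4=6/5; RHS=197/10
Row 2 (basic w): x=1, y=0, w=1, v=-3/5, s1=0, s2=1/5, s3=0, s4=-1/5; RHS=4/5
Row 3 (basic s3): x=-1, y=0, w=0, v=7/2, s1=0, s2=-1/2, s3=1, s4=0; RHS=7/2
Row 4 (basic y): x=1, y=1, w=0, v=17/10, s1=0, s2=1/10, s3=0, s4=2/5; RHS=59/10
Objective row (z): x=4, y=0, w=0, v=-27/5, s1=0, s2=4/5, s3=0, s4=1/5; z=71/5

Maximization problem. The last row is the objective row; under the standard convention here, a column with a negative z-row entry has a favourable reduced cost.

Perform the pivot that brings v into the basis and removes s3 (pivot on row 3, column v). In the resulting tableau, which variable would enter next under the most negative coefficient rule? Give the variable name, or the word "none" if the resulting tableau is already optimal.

Pivot element 7/2. New z-row = old z-row − (-27/5)·(row 3/(7/2)).
Updated z-row coefficients: x: 86/35, y: 0, w: 0, v: 0, s1: 0, s2: 1/35, s3: 54/35, s4: 1/5.
No coefficient is strictly negative; the tableau after this pivot is optimal.

none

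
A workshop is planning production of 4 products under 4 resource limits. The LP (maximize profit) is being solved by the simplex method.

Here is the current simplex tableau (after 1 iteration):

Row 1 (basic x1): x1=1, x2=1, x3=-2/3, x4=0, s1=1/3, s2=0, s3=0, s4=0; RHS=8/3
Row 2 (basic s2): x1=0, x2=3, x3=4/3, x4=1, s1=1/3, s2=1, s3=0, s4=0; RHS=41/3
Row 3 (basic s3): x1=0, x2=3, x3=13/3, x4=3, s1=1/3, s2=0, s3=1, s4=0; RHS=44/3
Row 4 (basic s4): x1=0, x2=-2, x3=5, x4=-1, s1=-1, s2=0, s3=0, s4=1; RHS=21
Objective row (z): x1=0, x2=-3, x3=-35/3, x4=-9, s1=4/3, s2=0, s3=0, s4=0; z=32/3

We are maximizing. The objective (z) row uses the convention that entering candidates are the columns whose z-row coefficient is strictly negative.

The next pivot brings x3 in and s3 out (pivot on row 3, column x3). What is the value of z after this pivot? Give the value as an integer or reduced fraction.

Minimum ratio for x3: (44/3)/(13/3) = 44/13.
z changes by −(z-row coeff of x3)·ratio = −(-35/3)·(44/13) = 1540/39.
New z = 32/3 + (1540/39) = 652/13.

652/13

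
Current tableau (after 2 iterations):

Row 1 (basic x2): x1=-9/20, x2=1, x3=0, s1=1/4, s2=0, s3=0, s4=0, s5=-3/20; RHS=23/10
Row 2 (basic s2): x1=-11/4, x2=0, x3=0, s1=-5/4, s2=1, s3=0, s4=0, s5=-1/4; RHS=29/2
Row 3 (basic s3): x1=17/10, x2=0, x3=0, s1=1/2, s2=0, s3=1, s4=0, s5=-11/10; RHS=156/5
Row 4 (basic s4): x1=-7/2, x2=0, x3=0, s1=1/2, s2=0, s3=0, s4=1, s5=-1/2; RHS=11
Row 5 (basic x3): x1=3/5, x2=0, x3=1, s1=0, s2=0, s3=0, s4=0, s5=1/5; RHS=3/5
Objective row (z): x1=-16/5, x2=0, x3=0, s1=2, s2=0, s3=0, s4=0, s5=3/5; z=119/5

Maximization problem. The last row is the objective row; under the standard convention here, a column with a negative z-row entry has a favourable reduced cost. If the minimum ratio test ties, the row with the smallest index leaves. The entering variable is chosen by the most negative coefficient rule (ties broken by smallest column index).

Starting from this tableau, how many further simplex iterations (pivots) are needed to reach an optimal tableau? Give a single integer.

pivot: x1 in, x3 out → z = 27
No improving column remains; optimal.

1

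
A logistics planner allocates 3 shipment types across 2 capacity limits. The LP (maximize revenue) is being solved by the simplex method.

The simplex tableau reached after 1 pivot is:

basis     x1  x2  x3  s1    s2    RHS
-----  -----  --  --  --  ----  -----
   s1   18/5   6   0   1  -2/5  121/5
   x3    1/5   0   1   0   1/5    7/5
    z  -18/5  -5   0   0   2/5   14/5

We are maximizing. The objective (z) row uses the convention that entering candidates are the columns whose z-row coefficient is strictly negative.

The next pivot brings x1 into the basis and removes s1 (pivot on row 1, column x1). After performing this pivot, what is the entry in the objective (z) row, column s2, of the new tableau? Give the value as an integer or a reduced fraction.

0

Pivot element is row 1, column x1: 18/5.
Normalize row 1: new (row 1, s2) = (-2/5)/(18/5) = -1/9.
z-row ← z-row − (-18/5)·(new row 1): 2/5 − (-18/5)·(-1/9) = 0.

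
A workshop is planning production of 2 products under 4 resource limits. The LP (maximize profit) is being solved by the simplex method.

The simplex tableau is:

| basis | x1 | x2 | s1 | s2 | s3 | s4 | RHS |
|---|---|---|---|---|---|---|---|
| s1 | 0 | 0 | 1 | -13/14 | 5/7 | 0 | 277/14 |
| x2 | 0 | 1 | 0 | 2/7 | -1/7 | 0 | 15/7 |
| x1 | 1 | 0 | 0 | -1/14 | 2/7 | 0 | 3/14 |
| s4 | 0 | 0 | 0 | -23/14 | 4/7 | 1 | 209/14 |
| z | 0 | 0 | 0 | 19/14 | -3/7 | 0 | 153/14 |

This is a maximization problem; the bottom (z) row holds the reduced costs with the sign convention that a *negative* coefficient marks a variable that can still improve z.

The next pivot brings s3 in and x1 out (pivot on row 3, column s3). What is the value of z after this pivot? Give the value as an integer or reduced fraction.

Minimum ratio for s3: (3/14)/(2/7) = 3/4.
z changes by −(z-row coeff of s3)·ratio = −(-3/7)·(3/4) = 9/28.
New z = 153/14 + (9/28) = 45/4.

45/4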